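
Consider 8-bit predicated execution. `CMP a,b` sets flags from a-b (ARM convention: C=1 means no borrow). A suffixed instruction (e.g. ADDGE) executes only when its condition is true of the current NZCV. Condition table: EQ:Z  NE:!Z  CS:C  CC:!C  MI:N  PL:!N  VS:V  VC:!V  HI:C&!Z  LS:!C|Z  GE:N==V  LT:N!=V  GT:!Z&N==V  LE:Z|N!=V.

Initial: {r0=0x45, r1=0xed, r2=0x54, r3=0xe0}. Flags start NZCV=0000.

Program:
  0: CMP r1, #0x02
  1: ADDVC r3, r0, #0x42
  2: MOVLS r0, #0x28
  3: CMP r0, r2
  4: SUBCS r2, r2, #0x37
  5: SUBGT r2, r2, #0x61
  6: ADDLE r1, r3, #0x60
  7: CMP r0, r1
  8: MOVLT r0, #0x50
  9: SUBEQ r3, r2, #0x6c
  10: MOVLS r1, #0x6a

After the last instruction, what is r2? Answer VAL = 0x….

[0] flags=1010 → (cmp)
[1] flags=1010 VC?T → r3=0x87
[2] flags=1010 LS?F → skip
[3] flags=1000 → (cmp)
[4] flags=1000 CS?F → skip
[5] flags=1000 GT?F → skip
[6] flags=1000 LE?T → r1=0xe7
[7] flags=0000 → (cmp)
[8] flags=0000 LT?F → skip
[9] flags=0000 EQ?F → skip
[10] flags=0000 LS?T → r1=0x6a

VAL = 0x54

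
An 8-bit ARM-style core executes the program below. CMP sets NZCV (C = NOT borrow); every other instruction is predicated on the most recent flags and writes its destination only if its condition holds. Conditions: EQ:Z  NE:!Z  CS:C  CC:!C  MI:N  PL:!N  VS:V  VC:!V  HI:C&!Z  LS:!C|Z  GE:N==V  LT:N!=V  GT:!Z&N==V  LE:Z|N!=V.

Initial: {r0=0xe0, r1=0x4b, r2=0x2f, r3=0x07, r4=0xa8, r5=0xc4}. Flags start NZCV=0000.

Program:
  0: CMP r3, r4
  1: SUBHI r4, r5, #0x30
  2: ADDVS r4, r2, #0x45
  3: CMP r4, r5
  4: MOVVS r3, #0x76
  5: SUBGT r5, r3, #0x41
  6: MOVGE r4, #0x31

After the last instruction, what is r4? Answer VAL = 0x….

[0] flags=0000 → (cmp)
[1] flags=0000 HI?F → skip
[2] flags=0000 VS?F → skip
[3] flags=1000 → (cmp)
[4] flags=1000 VS?F → skip
[5] flags=1000 GT?F → skip
[6] flags=1000 GE?F → skip

VAL = 0xa8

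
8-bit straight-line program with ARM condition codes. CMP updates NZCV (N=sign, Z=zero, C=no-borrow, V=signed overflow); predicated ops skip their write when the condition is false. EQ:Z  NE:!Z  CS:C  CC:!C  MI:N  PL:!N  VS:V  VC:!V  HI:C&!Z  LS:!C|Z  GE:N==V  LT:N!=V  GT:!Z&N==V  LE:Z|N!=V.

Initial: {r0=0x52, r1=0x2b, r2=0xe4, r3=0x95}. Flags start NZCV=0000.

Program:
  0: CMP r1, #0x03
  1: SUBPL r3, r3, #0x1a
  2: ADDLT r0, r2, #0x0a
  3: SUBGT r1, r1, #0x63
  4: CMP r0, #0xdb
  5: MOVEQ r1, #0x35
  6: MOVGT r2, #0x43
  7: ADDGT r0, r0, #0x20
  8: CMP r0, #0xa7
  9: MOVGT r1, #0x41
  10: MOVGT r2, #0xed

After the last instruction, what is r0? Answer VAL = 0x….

0: ✓ CMP  NZCV=0010
1: ✓ SUBPL  r3←0x7b
2: · ADDLT
3: ✓ SUBGT  r1←0xc8
4: ✓ CMP  NZCV=0000
5: · MOVEQ
6: ✓ MOVGT  r2←0x43
7: ✓ ADDGT  r0←0x72
8: ✓ CMP  NZCV=1001
9: ✓ MOVGT  r1←0x41
10: ✓ MOVGT  r2←0xed

VAL = 0x72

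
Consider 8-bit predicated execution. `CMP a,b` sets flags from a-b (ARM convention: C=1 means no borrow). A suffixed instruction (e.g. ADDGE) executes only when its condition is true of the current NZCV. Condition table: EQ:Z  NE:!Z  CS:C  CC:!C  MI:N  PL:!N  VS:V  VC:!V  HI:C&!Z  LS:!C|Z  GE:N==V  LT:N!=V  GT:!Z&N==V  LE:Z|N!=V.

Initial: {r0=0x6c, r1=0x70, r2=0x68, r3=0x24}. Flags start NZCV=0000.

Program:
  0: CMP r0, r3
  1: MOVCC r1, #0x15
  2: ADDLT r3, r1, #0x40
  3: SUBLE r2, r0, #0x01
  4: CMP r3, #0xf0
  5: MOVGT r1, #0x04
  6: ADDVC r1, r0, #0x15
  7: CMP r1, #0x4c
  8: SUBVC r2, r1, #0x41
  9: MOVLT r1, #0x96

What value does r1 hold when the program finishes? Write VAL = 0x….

[0] flags=0010 → (cmp)
[1] flags=0010 CC?F → skip
[2] flags=0010 LT?F → skip
[3] flags=0010 LE?F → skip
[4] flags=0000 → (cmp)
[5] flags=0000 GT?T → r1=0x04
[6] flags=0000 VC?T → r1=0x81
[7] flags=0011 → (cmp)
[8] flags=0011 VC?F → skip
[9] flags=0011 LT?T → r1=0x96

VAL = 0x96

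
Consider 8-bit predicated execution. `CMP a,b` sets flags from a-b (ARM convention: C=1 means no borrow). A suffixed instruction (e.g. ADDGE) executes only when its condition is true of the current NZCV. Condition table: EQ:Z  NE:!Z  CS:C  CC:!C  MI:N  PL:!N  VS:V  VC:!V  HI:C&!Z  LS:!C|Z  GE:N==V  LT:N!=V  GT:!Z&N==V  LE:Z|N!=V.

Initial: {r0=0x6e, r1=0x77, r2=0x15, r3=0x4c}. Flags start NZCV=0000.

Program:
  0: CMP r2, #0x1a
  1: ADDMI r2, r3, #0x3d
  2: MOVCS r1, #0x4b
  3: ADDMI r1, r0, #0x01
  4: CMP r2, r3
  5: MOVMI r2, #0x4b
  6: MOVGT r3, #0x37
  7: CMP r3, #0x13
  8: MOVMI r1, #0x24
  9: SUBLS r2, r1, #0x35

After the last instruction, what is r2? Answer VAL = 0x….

VAL = 0x89

[0] flags=1000 → (cmp)
[1] flags=1000 MI?T → r2=0x89
[2] flags=1000 CS?F → skip
[3] flags=1000 MI?T → r1=0x6f
[4] flags=0011 → (cmp)
[5] flags=0011 MI?F → skip
[6] flags=0011 GT?F → skip
[7] flags=0010 → (cmp)
[8] flags=0010 MI?F → skip
[9] flags=0010 LS?F → skip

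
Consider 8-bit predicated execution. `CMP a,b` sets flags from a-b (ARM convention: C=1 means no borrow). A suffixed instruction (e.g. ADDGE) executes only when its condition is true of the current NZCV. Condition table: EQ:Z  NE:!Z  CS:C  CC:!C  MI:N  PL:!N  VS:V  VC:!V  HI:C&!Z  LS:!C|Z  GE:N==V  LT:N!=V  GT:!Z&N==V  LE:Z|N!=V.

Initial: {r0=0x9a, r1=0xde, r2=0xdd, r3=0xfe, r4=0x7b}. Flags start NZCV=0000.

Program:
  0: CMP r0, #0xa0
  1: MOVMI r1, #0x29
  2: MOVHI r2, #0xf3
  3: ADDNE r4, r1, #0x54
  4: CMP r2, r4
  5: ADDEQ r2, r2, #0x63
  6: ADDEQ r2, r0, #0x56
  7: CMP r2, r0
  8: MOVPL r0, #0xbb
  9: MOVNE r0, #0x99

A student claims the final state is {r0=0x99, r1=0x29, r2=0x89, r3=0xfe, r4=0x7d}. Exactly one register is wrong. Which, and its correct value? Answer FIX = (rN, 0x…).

0: ✓ CMP  NZCV=1000
1: ✓ MOVMI  r1←0x29
2: · MOVHI
3: ✓ ADDNE  r4←0x7d
4: ✓ CMP  NZCV=0011
5: · ADDEQ
6: · ADDEQ
7: ✓ CMP  NZCV=0010
8: ✓ MOVPL  r0←0xbb
9: ✓ MOVNE  r0←0x99

FIX = (r2, 0xdd)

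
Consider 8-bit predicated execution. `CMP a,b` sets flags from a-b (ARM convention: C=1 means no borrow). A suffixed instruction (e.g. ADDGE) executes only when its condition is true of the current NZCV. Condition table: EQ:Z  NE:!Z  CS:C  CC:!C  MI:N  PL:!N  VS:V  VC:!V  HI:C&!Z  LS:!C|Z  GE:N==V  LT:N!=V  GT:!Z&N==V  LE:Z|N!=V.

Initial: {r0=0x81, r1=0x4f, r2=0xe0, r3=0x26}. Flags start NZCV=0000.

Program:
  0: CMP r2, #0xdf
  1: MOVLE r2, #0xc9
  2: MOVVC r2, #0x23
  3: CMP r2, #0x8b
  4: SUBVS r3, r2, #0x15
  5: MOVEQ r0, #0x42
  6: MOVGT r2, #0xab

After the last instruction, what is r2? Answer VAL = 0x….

0: ✓ CMP  NZCV=0010
1: · MOVLE
2: ✓ MOVVC  r2←0x23
3: ✓ CMP  NZCV=1001
4: ✓ SUBVS  r3←0x0e
5: · MOVEQ
6: ✓ MOVGT  r2←0xab

VAL = 0xab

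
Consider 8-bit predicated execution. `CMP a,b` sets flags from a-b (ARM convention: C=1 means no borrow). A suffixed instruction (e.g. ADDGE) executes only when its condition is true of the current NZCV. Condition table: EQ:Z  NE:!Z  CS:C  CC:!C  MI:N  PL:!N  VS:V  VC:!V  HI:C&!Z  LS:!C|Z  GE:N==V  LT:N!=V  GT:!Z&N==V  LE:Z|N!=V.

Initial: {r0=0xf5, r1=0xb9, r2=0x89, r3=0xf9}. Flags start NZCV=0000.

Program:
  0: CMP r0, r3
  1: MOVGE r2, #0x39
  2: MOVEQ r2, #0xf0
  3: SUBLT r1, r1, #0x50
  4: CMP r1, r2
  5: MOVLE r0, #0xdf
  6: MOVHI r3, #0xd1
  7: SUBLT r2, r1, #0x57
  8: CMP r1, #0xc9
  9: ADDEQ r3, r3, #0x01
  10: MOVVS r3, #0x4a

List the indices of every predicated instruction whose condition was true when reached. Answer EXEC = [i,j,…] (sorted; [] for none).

EXEC = [3,10]

0: ✓ CMP  NZCV=1000
1: · MOVGE
2: · MOVEQ
3: ✓ SUBLT  r1←0x69
4: ✓ CMP  NZCV=1001
5: · MOVLE
6: · MOVHI
7: · SUBLT
8: ✓ CMP  NZCV=1001
9: · ADDEQ
10: ✓ MOVVS  r3←0x4a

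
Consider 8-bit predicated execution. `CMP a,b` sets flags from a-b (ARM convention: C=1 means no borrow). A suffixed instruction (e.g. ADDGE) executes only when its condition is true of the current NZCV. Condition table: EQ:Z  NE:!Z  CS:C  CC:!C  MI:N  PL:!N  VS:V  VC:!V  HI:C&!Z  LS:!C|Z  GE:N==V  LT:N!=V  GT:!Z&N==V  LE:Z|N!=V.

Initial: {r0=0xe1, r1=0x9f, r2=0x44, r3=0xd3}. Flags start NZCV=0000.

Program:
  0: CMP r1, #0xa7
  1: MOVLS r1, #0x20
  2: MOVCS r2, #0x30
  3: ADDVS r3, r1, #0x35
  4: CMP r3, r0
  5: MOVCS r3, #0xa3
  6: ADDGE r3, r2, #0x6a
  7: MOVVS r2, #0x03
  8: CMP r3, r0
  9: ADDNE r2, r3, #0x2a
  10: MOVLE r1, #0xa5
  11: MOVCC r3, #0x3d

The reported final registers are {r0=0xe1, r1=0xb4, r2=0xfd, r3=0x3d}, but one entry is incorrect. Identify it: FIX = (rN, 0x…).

0: ✓ CMP  NZCV=1000
1: ✓ MOVLS  r1←0x20
2: · MOVCS
3: · ADDVS
4: ✓ CMP  NZCV=1000
5: · MOVCS
6: · ADDGE
7: · MOVVS
8: ✓ CMP  NZCV=1000
9: ✓ ADDNE  r2←0xfd
10: ✓ MOVLE  r1←0xa5
11: ✓ MOVCC  r3←0x3d

FIX = (r1, 0xa5)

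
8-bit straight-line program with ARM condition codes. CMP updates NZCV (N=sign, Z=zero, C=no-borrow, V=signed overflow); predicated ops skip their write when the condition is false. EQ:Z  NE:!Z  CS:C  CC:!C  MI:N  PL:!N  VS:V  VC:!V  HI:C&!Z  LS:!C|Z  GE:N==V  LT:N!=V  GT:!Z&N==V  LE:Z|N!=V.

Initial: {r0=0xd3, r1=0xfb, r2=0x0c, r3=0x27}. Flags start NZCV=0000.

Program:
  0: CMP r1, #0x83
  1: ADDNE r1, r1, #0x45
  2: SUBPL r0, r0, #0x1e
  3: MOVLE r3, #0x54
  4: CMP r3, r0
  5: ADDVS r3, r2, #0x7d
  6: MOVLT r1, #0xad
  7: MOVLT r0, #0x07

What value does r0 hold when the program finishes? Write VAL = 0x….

VAL = 0xb5

0: ✓ CMP  NZCV=0010
1: ✓ ADDNE  r1←0x40
2: ✓ SUBPL  r0←0xb5
3: · MOVLE
4: ✓ CMP  NZCV=0000
5: · ADDVS
6: · MOVLT
7: · MOVLT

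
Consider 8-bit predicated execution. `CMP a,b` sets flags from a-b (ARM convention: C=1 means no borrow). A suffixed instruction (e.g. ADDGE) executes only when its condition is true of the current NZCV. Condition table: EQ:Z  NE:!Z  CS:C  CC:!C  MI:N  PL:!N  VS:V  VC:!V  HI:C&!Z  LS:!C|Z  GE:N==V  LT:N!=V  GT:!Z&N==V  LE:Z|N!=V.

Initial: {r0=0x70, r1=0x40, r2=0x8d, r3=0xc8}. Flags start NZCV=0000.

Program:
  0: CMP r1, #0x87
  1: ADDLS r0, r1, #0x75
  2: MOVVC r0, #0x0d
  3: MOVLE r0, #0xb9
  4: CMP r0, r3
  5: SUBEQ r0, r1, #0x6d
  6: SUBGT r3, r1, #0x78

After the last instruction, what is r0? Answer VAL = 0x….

VAL = 0xb5

[0] flags=1001 → (cmp)
[1] flags=1001 LS?T → r0=0xb5
[2] flags=1001 VC?F → skip
[3] flags=1001 LE?F → skip
[4] flags=1000 → (cmp)
[5] flags=1000 EQ?F → skip
[6] flags=1000 GT?F → skip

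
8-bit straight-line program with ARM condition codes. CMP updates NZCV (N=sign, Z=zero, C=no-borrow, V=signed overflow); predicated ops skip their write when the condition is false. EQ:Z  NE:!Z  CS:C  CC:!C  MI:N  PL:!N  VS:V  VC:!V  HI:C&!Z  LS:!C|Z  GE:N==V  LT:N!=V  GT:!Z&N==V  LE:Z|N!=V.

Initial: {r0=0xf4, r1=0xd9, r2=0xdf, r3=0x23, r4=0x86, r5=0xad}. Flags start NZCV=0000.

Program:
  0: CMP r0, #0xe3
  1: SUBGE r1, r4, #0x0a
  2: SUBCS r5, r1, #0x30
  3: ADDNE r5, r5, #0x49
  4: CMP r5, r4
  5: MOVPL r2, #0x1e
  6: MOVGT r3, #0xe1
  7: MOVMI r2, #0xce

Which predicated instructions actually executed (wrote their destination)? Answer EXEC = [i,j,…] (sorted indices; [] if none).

EXEC = [1,2,3,5,6]

0: ✓ CMP  NZCV=0010
1: ✓ SUBGE  r1←0x7c
2: ✓ SUBCS  r5←0x4c
3: ✓ ADDNE  r5←0x95
4: ✓ CMP  NZCV=0010
5: ✓ MOVPL  r2←0x1e
6: ✓ MOVGT  r3←0xe1
7: · MOVMI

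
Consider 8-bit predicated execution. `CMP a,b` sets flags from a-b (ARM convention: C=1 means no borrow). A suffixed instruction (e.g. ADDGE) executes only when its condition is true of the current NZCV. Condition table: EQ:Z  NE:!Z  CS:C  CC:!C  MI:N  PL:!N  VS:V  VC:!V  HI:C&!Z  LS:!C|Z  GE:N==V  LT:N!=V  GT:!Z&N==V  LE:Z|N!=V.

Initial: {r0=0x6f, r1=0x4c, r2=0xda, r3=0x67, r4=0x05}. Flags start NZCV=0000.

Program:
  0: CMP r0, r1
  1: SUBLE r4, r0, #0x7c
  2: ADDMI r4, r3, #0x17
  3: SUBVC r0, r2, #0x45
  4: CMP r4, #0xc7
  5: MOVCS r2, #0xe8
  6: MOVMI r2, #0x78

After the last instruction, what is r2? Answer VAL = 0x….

VAL = 0xda

[0] flags=0010 → (cmp)
[1] flags=0010 LE?F → skip
[2] flags=0010 MI?F → skip
[3] flags=0010 VC?T → r0=0x95
[4] flags=0000 → (cmp)
[5] flags=0000 CS?F → skip
[6] flags=0000 MI?F → skip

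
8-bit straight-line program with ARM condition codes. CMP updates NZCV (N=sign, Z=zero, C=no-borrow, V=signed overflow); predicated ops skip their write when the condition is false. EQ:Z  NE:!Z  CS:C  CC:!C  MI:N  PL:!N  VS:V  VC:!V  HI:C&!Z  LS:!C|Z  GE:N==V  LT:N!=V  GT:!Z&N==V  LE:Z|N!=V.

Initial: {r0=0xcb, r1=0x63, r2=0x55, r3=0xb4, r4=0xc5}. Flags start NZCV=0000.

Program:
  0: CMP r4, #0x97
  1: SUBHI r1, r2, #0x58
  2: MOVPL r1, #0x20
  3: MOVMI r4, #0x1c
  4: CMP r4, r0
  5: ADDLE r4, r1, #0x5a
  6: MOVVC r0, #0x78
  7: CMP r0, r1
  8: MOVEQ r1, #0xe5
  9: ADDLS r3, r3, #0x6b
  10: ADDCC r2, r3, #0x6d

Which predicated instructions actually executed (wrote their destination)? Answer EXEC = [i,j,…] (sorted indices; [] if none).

EXEC = [1,2,5,6]

[0] flags=0010 → (cmp)
[1] flags=0010 HI?T → r1=0xfd
[2] flags=0010 PL?T → r1=0x20
[3] flags=0010 MI?F → skip
[4] flags=1000 → (cmp)
[5] flags=1000 LE?T → r4=0x7a
[6] flags=1000 VC?T → r0=0x78
[7] flags=0010 → (cmp)
[8] flags=0010 EQ?F → skip
[9] flags=0010 LS?F → skip
[10] flags=0010 CC?F → skip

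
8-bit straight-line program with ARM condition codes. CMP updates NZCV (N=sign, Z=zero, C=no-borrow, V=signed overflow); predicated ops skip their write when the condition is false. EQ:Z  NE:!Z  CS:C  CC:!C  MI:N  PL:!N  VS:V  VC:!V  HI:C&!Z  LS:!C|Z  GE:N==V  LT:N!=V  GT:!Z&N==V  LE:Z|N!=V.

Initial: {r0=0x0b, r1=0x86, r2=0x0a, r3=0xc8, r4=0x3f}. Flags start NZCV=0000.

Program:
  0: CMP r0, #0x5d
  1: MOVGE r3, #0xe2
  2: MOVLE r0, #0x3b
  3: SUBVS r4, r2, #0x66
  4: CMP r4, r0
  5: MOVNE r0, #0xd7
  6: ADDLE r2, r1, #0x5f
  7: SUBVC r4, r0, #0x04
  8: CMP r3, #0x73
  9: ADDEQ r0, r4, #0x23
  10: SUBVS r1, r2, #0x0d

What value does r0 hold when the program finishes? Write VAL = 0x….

[0] flags=1000 → (cmp)
[1] flags=1000 GE?F → skip
[2] flags=1000 LE?T → r0=0x3b
[3] flags=1000 VS?F → skip
[4] flags=0010 → (cmp)
[5] flags=0010 NE?T → r0=0xd7
[6] flags=0010 LE?F → skip
[7] flags=0010 VC?T → r4=0xd3
[8] flags=0011 → (cmp)
[9] flags=0011 EQ?F → skip
[10] flags=0011 VS?T → r1=0xfd

VAL = 0xd7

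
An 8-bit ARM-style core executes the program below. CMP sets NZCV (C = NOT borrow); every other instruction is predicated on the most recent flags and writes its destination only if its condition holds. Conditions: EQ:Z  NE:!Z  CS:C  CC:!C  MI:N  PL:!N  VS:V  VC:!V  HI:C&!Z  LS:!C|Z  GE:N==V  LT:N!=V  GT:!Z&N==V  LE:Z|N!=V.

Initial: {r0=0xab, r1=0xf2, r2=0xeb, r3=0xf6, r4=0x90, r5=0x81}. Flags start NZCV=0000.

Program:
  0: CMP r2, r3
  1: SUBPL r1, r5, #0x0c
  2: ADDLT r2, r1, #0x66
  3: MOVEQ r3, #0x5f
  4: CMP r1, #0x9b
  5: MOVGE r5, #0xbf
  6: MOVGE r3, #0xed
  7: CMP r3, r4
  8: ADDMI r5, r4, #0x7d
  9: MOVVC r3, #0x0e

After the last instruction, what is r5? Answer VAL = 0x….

[0] flags=1000 → (cmp)
[1] flags=1000 PL?F → skip
[2] flags=1000 LT?T → r2=0x58
[3] flags=1000 EQ?F → skip
[4] flags=0010 → (cmp)
[5] flags=0010 GE?T → r5=0xbf
[6] flags=0010 GE?T → r3=0xed
[7] flags=0010 → (cmp)
[8] flags=0010 MI?F → skip
[9] flags=0010 VC?T → r3=0x0e

VAL = 0xbf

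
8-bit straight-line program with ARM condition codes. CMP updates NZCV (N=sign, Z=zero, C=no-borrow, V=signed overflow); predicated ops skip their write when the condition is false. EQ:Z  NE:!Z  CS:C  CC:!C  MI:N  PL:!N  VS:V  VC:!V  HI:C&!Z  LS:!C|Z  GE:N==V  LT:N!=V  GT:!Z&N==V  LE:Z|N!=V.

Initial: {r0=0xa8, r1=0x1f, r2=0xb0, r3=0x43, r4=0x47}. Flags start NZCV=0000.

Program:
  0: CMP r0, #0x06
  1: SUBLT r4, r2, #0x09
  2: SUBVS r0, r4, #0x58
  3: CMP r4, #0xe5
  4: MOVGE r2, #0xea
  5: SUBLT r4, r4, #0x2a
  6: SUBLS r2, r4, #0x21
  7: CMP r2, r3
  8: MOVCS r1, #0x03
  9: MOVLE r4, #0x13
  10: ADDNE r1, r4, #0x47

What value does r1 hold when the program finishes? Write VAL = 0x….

VAL = 0xc4

[0] flags=1010 → (cmp)
[1] flags=1010 LT?T → r4=0xa7
[2] flags=1010 VS?F → skip
[3] flags=1000 → (cmp)
[4] flags=1000 GE?F → skip
[5] flags=1000 LT?T → r4=0x7d
[6] flags=1000 LS?T → r2=0x5c
[7] flags=0010 → (cmp)
[8] flags=0010 CS?T → r1=0x03
[9] flags=0010 LE?F → skip
[10] flags=0010 NE?T → r1=0xc4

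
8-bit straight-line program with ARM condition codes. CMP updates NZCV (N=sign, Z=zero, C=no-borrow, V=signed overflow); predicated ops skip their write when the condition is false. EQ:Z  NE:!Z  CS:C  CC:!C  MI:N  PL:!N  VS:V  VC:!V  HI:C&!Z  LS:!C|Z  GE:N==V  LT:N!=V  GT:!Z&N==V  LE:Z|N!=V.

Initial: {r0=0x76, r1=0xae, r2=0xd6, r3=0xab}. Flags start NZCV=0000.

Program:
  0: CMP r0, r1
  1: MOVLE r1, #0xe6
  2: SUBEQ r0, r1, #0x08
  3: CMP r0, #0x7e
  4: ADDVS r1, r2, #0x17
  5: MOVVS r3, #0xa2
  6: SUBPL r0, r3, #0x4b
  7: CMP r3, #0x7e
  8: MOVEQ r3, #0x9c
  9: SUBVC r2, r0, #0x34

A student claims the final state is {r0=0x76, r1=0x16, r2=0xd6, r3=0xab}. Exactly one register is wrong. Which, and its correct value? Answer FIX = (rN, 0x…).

FIX = (r1, 0xae)

[0] flags=1001 → (cmp)
[1] flags=1001 LE?F → skip
[2] flags=1001 EQ?F → skip
[3] flags=1000 → (cmp)
[4] flags=1000 VS?F → skip
[5] flags=1000 VS?F → skip
[6] flags=1000 PL?F → skip
[7] flags=0011 → (cmp)
[8] flags=0011 EQ?F → skip
[9] flags=0011 VC?F → skip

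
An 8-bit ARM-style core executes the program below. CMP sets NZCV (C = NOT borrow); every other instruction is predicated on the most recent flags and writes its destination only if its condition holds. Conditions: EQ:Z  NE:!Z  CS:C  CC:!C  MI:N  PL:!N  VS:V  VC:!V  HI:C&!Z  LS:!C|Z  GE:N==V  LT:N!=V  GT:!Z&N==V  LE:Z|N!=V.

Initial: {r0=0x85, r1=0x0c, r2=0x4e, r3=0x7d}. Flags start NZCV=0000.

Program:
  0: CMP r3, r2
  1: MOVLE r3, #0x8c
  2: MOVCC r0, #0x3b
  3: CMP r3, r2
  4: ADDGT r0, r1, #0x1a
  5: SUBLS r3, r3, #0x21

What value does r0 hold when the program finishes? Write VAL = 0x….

VAL = 0x26

0: ✓ CMP  NZCV=0010
1: · MOVLE
2: · MOVCC
3: ✓ CMP  NZCV=0010
4: ✓ ADDGT  r0←0x26
5: · SUBLS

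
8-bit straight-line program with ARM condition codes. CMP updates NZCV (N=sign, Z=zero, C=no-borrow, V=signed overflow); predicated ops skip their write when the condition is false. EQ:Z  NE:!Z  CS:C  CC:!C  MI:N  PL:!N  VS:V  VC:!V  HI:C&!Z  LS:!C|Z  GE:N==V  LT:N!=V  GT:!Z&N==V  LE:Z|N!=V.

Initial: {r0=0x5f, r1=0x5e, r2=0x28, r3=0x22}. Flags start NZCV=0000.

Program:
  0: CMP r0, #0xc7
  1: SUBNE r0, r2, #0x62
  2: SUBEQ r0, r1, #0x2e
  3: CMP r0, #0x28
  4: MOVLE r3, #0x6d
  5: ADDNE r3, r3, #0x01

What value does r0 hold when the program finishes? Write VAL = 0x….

VAL = 0xc6

0: ✓ CMP  NZCV=1001
1: ✓ SUBNE  r0←0xc6
2: · SUBEQ
3: ✓ CMP  NZCV=1010
4: ✓ MOVLE  r3←0x6d
5: ✓ ADDNE  r3←0x6e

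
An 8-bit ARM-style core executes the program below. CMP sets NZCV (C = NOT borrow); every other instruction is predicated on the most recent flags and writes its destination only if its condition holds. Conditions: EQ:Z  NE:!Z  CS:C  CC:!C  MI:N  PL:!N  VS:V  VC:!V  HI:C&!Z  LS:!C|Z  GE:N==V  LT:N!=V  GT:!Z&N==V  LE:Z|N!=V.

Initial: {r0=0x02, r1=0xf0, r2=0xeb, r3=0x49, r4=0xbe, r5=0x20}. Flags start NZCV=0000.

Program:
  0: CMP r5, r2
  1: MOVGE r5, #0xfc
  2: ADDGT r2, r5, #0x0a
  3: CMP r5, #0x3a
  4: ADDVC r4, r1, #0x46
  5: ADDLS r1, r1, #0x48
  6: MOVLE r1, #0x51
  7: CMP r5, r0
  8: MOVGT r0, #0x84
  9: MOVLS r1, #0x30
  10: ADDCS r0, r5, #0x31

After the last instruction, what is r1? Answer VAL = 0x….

VAL = 0x51

0: ✓ CMP  NZCV=0000
1: ✓ MOVGE  r5←0xfc
2: ✓ ADDGT  r2←0x06
3: ✓ CMP  NZCV=1010
4: ✓ ADDVC  r4←0x36
5: · ADDLS
6: ✓ MOVLE  r1←0x51
7: ✓ CMP  NZCV=1010
8: · MOVGT
9: · MOVLS
10: ✓ ADDCS  r0←0x2d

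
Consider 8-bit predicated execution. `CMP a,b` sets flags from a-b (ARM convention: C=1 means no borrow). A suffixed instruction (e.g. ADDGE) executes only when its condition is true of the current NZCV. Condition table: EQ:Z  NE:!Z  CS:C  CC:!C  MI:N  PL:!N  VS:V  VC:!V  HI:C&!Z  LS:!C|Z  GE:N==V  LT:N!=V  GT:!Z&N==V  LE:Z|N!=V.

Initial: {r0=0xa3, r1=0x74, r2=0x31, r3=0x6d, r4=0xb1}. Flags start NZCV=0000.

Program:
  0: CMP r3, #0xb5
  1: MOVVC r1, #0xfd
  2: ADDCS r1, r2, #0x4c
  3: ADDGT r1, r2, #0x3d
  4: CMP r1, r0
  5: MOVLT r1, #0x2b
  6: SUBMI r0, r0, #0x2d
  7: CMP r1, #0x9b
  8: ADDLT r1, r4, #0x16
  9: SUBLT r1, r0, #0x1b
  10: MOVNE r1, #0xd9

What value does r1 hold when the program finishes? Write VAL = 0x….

VAL = 0xd9

[0] flags=1001 → (cmp)
[1] flags=1001 VC?F → skip
[2] flags=1001 CS?F → skip
[3] flags=1001 GT?T → r1=0x6e
[4] flags=1001 → (cmp)
[5] flags=1001 LT?F → skip
[6] flags=1001 MI?T → r0=0x76
[7] flags=1001 → (cmp)
[8] flags=1001 LT?F → skip
[9] flags=1001 LT?F → skip
[10] flags=1001 NE?T → r1=0xd9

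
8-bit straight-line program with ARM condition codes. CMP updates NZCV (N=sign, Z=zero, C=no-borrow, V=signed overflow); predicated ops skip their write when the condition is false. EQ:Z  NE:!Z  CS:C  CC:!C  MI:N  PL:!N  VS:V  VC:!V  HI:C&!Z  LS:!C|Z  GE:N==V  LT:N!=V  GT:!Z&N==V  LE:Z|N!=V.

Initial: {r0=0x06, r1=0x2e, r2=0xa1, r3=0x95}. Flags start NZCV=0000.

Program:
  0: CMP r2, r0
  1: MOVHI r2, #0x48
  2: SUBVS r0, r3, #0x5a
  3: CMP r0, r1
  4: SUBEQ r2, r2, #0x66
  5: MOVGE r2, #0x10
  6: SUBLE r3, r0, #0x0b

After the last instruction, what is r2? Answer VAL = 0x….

VAL = 0x48

0: ✓ CMP  NZCV=1010
1: ✓ MOVHI  r2←0x48
2: · SUBVS
3: ✓ CMP  NZCV=1000
4: · SUBEQ
5: · MOVGE
6: ✓ SUBLE  r3←0xfb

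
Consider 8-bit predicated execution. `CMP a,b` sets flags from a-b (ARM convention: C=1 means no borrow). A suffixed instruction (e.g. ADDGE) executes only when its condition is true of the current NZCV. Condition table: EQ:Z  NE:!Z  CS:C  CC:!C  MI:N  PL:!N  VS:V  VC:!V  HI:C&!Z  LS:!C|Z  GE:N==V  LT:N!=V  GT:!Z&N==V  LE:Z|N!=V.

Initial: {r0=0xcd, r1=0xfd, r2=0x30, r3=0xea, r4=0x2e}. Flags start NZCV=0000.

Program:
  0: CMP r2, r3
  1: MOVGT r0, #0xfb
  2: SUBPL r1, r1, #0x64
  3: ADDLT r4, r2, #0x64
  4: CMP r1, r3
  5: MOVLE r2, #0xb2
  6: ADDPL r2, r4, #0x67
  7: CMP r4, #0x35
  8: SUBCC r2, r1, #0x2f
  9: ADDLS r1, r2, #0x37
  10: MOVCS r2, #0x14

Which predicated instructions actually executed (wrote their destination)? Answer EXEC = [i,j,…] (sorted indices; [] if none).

EXEC = [1,2,5,8,9]

[0] flags=0000 → (cmp)
[1] flags=0000 GT?T → r0=0xfb
[2] flags=0000 PL?T → r1=0x99
[3] flags=0000 LT?F → skip
[4] flags=1000 → (cmp)
[5] flags=1000 LE?T → r2=0xb2
[6] flags=1000 PL?F → skip
[7] flags=1000 → (cmp)
[8] flags=1000 CC?T → r2=0x6a
[9] flags=1000 LS?T → r1=0xa1
[10] flags=1000 CS?F → skip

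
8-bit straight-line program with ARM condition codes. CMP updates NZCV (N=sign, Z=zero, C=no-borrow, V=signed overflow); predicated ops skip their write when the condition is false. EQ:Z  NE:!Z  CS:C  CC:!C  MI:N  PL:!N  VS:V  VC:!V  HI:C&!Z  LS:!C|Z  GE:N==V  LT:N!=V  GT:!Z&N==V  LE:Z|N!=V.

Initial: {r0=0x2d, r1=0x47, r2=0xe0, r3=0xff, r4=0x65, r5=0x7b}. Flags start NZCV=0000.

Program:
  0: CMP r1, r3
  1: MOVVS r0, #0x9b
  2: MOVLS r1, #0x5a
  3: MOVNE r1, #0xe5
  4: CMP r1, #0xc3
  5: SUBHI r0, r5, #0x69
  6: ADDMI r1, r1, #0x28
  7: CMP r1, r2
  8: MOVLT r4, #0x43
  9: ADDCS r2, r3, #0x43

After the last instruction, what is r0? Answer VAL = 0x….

0: ✓ CMP  NZCV=0000
1: · MOVVS
2: ✓ MOVLS  r1←0x5a
3: ✓ MOVNE  r1←0xe5
4: ✓ CMP  NZCV=0010
5: ✓ SUBHI  r0←0x12
6: · ADDMI
7: ✓ CMP  NZCV=0010
8: · MOVLT
9: ✓ ADDCS  r2←0x42

VAL = 0x12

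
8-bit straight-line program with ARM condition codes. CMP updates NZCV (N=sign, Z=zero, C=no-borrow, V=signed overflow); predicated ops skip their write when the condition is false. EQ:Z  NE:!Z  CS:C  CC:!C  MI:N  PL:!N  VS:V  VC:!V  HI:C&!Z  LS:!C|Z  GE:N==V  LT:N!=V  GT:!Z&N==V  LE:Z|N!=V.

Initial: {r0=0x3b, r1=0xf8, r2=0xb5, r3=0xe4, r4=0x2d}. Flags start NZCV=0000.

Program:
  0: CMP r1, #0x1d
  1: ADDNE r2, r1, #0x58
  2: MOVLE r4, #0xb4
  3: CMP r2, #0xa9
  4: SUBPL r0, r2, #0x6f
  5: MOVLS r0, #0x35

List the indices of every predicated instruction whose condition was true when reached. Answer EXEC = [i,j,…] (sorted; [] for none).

0: ✓ CMP  NZCV=1010
1: ✓ ADDNE  r2←0x50
2: ✓ MOVLE  r4←0xb4
3: ✓ CMP  NZCV=1001
4: · SUBPL
5: ✓ MOVLS  r0←0x35

EXEC = [1,2,5]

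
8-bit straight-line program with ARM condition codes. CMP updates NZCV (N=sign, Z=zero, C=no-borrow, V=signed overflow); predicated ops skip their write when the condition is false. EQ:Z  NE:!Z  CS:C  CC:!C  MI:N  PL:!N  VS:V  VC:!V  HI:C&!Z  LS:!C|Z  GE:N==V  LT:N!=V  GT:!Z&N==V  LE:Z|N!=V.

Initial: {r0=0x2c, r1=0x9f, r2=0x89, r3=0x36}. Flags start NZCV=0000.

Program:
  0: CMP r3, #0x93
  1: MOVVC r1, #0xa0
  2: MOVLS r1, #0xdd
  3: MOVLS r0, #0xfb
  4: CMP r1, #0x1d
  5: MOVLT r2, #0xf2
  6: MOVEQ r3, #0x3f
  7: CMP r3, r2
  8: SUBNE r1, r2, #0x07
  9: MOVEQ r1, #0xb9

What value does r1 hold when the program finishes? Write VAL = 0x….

0: ✓ CMP  NZCV=1001
1: · MOVVC
2: ✓ MOVLS  r1←0xdd
3: ✓ MOVLS  r0←0xfb
4: ✓ CMP  NZCV=1010
5: ✓ MOVLT  r2←0xf2
6: · MOVEQ
7: ✓ CMP  NZCV=0000
8: ✓ SUBNE  r1←0xeb
9: · MOVEQ

VAL = 0xeb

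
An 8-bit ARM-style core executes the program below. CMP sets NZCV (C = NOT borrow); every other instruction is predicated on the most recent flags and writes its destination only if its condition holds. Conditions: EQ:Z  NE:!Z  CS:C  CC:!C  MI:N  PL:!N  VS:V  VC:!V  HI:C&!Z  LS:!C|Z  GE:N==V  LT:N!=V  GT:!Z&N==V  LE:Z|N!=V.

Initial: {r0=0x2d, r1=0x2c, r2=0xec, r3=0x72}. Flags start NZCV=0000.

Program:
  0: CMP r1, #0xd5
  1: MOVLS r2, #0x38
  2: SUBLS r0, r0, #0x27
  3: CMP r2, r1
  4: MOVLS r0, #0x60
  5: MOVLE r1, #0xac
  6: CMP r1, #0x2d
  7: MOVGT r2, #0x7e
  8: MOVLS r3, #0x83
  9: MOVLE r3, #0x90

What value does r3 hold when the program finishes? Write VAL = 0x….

VAL = 0x90

0: ✓ CMP  NZCV=0000
1: ✓ MOVLS  r2←0x38
2: ✓ SUBLS  r0←0x06
3: ✓ CMP  NZCV=0010
4: · MOVLS
5: · MOVLE
6: ✓ CMP  NZCV=1000
7: · MOVGT
8: ✓ MOVLS  r3←0x83
9: ✓ MOVLE  r3←0x90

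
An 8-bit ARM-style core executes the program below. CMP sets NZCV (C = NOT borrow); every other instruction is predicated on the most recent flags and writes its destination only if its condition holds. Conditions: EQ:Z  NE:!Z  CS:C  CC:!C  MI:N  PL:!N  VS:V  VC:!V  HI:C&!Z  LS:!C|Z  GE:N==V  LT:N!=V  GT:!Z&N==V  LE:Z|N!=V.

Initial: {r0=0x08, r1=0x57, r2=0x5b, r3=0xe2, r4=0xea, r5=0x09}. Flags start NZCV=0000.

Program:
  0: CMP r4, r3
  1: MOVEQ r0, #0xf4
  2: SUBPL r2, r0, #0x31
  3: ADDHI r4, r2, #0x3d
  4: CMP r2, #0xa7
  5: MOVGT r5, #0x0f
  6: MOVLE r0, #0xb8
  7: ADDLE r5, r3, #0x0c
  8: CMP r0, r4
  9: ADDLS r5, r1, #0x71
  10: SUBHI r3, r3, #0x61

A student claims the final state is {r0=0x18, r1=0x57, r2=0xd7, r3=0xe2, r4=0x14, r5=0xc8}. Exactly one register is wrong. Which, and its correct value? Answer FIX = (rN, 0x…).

[0] flags=0010 → (cmp)
[1] flags=0010 EQ?F → skip
[2] flags=0010 PL?T → r2=0xd7
[3] flags=0010 HI?T → r4=0x14
[4] flags=0010 → (cmp)
[5] flags=0010 GT?T → r5=0x0f
[6] flags=0010 LE?F → skip
[7] flags=0010 LE?F → skip
[8] flags=1000 → (cmp)
[9] flags=1000 LS?T → r5=0xc8
[10] flags=1000 HI?F → skip

FIX = (r0, 0x08)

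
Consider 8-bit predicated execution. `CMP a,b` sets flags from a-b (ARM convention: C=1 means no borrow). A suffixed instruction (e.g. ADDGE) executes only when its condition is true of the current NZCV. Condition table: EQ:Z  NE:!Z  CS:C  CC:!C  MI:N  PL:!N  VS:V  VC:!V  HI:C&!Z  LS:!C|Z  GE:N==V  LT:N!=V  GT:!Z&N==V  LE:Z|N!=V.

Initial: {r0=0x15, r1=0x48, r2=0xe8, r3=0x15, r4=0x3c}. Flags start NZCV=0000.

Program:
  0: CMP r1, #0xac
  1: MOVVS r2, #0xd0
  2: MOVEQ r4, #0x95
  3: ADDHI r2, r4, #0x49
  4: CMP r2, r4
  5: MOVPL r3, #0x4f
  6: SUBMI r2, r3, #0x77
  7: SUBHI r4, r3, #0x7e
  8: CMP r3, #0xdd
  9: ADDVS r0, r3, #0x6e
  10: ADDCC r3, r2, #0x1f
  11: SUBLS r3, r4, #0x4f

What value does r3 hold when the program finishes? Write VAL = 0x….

0: ✓ CMP  NZCV=1001
1: ✓ MOVVS  r2←0xd0
2: · MOVEQ
3: · ADDHI
4: ✓ CMP  NZCV=1010
5: · MOVPL
6: ✓ SUBMI  r2←0x9e
7: ✓ SUBHI  r4←0x97
8: ✓ CMP  NZCV=0000
9: · ADDVS
10: ✓ ADDCC  r3←0xbd
11: ✓ SUBLS  r3←0x48

VAL = 0x48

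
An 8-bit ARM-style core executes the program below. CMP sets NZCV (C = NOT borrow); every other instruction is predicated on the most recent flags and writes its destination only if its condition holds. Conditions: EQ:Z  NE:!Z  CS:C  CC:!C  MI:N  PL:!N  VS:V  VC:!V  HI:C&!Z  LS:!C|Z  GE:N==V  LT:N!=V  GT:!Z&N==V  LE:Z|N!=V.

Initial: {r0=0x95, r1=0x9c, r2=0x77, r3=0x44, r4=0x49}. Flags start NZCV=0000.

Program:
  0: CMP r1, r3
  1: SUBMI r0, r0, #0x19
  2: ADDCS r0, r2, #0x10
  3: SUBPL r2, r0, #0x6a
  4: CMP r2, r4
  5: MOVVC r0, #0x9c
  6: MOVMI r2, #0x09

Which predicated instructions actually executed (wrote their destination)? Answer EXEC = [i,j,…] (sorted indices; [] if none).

[0] flags=0011 → (cmp)
[1] flags=0011 MI?F → skip
[2] flags=0011 CS?T → r0=0x87
[3] flags=0011 PL?T → r2=0x1d
[4] flags=1000 → (cmp)
[5] flags=1000 VC?T → r0=0x9c
[6] flags=1000 MI?T → r2=0x09

EXEC = [2,3,5,6]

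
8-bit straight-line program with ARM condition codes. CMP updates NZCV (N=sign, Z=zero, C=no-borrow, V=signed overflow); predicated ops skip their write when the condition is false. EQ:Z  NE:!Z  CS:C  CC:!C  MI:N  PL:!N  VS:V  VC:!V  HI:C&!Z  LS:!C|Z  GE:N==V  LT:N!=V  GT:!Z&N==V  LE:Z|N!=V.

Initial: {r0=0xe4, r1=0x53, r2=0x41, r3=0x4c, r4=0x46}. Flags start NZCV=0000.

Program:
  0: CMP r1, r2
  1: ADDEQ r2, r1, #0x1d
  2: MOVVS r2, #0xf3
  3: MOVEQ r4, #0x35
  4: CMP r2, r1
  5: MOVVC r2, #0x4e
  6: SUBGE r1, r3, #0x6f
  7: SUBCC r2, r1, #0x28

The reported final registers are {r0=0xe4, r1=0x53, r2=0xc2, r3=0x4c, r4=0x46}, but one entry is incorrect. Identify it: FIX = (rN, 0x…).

FIX = (r2, 0x2b)

[0] flags=0010 → (cmp)
[1] flags=0010 EQ?F → skip
[2] flags=0010 VS?F → skip
[3] flags=0010 EQ?F → skip
[4] flags=1000 → (cmp)
[5] flags=1000 VC?T → r2=0x4e
[6] flags=1000 GE?F → skip
[7] flags=1000 CC?T → r2=0x2b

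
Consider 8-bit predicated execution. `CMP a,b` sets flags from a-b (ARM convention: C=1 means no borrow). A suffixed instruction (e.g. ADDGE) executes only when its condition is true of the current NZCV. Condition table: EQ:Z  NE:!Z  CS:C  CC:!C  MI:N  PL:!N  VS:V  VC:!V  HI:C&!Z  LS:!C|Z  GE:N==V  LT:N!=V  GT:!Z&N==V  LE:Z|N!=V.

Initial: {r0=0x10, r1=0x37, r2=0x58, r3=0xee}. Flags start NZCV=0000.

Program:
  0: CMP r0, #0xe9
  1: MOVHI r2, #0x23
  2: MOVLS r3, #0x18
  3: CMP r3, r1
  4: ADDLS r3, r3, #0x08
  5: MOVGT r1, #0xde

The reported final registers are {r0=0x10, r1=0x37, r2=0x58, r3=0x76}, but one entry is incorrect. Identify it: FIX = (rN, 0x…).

FIX = (r3, 0x20)

[0] flags=0000 → (cmp)
[1] flags=0000 HI?F → skip
[2] flags=0000 LS?T → r3=0x18
[3] flags=1000 → (cmp)
[4] flags=1000 LS?T → r3=0x20
[5] flags=1000 GT?F → skip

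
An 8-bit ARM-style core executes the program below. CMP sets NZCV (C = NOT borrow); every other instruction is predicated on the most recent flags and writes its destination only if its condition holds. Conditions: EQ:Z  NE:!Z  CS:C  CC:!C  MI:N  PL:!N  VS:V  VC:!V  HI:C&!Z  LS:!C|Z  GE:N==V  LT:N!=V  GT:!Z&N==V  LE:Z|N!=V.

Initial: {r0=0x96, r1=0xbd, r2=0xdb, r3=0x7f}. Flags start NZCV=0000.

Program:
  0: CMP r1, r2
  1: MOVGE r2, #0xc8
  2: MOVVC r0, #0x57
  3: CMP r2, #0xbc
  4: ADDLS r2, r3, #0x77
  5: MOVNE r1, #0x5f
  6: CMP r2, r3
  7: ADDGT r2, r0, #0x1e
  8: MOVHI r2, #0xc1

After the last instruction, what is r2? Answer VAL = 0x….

0: ✓ CMP  NZCV=1000
1: · MOVGE
2: ✓ MOVVC  r0←0x57
3: ✓ CMP  NZCV=0010
4: · ADDLS
5: ✓ MOVNE  r1←0x5f
6: ✓ CMP  NZCV=0011
7: · ADDGT
8: ✓ MOVHI  r2←0xc1

VAL = 0xc1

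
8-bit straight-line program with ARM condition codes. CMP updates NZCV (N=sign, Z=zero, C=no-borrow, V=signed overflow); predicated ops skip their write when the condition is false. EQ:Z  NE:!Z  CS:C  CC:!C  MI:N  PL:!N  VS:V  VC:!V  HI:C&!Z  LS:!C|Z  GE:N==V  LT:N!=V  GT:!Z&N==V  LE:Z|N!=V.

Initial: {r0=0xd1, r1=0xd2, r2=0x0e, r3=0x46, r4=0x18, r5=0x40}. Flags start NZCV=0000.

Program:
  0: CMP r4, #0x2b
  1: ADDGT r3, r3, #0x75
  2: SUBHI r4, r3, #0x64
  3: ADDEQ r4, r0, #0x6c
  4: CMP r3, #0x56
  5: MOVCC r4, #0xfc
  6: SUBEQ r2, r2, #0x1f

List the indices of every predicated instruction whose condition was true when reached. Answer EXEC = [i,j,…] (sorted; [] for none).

0: ✓ CMP  NZCV=1000
1: · ADDGT
2: · SUBHI
3: · ADDEQ
4: ✓ CMP  NZCV=1000
5: ✓ MOVCC  r4←0xfc
6: · SUBEQ

EXEC = [5]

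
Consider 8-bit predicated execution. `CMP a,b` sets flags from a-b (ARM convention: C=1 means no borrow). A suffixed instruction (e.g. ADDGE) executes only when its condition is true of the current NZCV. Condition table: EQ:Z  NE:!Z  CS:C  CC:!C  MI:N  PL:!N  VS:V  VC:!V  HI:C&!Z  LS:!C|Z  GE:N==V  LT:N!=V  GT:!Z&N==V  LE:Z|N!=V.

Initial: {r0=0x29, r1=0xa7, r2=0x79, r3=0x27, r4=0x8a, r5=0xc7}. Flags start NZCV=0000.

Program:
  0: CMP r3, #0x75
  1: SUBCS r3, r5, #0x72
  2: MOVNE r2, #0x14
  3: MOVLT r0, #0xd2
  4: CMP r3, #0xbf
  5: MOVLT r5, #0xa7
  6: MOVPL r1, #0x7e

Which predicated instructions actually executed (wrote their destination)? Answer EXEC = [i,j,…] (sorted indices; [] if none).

EXEC = [2,3,6]

0: ✓ CMP  NZCV=1000
1: · SUBCS
2: ✓ MOVNE  r2←0x14
3: ✓ MOVLT  r0←0xd2
4: ✓ CMP  NZCV=0000
5: · MOVLT
6: ✓ MOVPL  r1←0x7e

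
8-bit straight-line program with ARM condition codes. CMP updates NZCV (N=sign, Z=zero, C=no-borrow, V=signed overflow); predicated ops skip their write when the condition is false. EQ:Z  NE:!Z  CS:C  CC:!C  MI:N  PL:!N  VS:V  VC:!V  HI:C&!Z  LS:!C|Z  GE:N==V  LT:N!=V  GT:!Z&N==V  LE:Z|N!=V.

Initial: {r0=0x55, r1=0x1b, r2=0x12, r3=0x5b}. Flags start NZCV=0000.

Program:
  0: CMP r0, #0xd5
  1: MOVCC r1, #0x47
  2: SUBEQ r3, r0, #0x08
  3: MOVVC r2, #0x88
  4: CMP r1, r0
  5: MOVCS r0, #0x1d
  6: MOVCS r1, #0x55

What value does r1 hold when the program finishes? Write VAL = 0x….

VAL = 0x47

[0] flags=1001 → (cmp)
[1] flags=1001 CC?T → r1=0x47
[2] flags=1001 EQ?F → skip
[3] flags=1001 VC?F → skip
[4] flags=1000 → (cmp)
[5] flags=1000 CS?F → skip
[6] flags=1000 CS?F → skip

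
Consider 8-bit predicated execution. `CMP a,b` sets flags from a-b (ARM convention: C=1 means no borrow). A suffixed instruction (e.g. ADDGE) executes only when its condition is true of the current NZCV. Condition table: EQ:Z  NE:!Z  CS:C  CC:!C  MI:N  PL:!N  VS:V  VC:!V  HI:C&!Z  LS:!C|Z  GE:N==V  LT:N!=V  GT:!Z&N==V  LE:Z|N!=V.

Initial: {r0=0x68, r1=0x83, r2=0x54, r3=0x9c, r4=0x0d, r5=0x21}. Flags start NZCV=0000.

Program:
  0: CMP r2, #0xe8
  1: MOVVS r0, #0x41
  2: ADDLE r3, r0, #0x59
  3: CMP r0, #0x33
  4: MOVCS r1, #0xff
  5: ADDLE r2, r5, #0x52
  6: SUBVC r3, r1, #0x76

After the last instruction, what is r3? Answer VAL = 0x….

[0] flags=0000 → (cmp)
[1] flags=0000 VS?F → skip
[2] flags=0000 LE?F → skip
[3] flags=0010 → (cmp)
[4] flags=0010 CS?T → r1=0xff
[5] flags=0010 LE?F → skip
[6] flags=0010 VC?T → r3=0x89

VAL = 0x89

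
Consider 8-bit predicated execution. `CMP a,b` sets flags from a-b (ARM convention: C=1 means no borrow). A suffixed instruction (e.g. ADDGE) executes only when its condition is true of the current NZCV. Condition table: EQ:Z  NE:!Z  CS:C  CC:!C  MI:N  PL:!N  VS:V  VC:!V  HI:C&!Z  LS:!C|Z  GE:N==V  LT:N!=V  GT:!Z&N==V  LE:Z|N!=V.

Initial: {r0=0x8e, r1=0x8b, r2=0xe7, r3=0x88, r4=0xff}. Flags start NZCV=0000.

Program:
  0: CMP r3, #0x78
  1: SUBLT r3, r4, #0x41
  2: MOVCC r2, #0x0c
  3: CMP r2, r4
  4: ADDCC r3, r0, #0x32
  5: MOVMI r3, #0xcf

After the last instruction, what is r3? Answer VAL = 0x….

0: ✓ CMP  NZCV=0011
1: ✓ SUBLT  r3←0xbe
2: · MOVCC
3: ✓ CMP  NZCV=1000
4: ✓ ADDCC  r3←0xc0
5: ✓ MOVMI  r3←0xcf

VAL = 0xcf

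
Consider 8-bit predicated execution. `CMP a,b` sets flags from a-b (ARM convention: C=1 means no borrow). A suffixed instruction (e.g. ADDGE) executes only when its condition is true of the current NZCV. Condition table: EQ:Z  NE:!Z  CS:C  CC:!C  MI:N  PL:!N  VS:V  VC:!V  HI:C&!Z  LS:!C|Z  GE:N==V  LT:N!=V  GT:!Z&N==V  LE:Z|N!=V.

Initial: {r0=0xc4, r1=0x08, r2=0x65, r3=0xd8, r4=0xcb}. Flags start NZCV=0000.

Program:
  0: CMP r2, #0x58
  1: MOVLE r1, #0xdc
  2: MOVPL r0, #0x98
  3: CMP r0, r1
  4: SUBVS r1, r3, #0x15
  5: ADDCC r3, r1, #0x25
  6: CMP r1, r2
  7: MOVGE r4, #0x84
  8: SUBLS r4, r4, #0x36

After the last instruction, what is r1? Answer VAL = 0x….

VAL = 0x08

0: ✓ CMP  NZCV=0010
1: · MOVLE
2: ✓ MOVPL  r0←0x98
3: ✓ CMP  NZCV=1010
4: · SUBVS
5: · ADDCC
6: ✓ CMP  NZCV=1000
7: · MOVGE
8: ✓ SUBLS  r4←0x95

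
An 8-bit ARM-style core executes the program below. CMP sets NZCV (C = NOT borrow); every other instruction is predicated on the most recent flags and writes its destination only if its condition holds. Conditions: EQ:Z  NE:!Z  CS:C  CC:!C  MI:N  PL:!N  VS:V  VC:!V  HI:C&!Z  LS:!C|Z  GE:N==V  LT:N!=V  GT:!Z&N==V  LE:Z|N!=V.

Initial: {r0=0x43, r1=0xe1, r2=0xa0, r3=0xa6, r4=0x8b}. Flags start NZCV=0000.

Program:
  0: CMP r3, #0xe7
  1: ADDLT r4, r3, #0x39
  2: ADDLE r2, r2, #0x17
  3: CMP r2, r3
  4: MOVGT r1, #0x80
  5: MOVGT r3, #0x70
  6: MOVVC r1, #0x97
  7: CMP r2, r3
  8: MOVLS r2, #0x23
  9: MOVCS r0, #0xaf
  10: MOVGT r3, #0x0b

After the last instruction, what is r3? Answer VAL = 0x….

VAL = 0x70

[0] flags=1000 → (cmp)
[1] flags=1000 LT?T → r4=0xdf
[2] flags=1000 LE?T → r2=0xb7
[3] flags=0010 → (cmp)
[4] flags=0010 GT?T → r1=0x80
[5] flags=0010 GT?T → r3=0x70
[6] flags=0010 VC?T → r1=0x97
[7] flags=0011 → (cmp)
[8] flags=0011 LS?F → skip
[9] flags=0011 CS?T → r0=0xaf
[10] flags=0011 GT?F → skip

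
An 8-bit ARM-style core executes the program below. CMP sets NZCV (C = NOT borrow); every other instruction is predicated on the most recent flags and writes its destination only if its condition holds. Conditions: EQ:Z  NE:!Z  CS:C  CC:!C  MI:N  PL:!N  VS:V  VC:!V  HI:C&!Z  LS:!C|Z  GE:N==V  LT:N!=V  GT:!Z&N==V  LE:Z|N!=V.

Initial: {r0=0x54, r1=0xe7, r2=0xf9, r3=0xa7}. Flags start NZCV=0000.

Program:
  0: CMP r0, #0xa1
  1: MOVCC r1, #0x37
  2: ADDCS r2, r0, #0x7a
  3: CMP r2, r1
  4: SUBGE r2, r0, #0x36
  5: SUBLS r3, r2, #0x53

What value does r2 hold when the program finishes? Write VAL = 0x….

0: ✓ CMP  NZCV=1001
1: ✓ MOVCC  r1←0x37
2: · ADDCS
3: ✓ CMP  NZCV=1010
4: · SUBGE
5: · SUBLS

VAL = 0xf9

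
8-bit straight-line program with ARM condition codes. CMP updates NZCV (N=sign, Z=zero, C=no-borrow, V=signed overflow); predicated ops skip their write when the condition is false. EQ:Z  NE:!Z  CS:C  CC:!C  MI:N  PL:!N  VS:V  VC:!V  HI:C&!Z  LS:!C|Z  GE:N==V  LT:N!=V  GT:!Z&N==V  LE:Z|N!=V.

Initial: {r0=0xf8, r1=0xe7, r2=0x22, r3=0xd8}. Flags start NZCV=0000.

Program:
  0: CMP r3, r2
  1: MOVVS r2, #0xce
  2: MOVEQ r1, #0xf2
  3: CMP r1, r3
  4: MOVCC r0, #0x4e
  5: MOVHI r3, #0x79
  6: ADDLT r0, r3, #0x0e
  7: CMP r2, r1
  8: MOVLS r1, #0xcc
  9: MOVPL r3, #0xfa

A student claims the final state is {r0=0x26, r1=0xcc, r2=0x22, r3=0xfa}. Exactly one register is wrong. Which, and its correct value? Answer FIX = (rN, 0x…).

FIX = (r0, 0xf8)

0: ✓ CMP  NZCV=1010
1: · MOVVS
2: · MOVEQ
3: ✓ CMP  NZCV=0010
4: · MOVCC
5: ✓ MOVHI  r3←0x79
6: · ADDLT
7: ✓ CMP  NZCV=0000
8: ✓ MOVLS  r1←0xcc
9: ✓ MOVPL  r3←0xfa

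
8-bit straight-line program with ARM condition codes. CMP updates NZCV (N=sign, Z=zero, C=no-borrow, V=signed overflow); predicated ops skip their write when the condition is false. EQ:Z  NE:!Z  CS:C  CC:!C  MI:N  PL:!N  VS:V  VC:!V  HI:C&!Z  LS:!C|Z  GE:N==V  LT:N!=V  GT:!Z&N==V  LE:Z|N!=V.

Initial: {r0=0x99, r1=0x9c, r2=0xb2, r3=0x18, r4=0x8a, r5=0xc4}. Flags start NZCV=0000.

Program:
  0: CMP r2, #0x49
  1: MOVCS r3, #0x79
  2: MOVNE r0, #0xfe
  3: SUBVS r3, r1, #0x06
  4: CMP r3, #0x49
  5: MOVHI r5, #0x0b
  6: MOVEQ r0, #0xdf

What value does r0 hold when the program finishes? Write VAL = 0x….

0: ✓ CMP  NZCV=0011
1: ✓ MOVCS  r3←0x79
2: ✓ MOVNE  r0←0xfe
3: ✓ SUBVS  r3←0x96
4: ✓ CMP  NZCV=0011
5: ✓ MOVHI  r5←0x0b
6: · MOVEQ

VAL = 0xfe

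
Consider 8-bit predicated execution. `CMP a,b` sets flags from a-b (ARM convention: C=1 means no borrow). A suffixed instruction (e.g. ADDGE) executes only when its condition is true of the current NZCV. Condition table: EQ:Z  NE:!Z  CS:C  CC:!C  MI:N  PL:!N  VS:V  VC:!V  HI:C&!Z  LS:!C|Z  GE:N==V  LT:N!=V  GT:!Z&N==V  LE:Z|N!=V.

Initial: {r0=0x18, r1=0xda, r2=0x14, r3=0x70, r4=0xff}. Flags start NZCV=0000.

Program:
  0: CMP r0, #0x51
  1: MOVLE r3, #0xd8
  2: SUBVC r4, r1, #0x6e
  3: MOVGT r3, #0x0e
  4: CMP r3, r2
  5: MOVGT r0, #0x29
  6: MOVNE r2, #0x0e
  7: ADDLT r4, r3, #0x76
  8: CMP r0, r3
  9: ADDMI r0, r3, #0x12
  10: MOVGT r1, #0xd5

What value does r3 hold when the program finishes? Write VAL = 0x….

VAL = 0xd8

[0] flags=1000 → (cmp)
[1] flags=1000 LE?T → r3=0xd8
[2] flags=1000 VC?T → r4=0x6c
[3] flags=1000 GT?F → skip
[4] flags=1010 → (cmp)
[5] flags=1010 GT?F → skip
[6] flags=1010 NE?T → r2=0x0e
[7] flags=1010 LT?T → r4=0x4e
[8] flags=0000 → (cmp)
[9] flags=0000 MI?F → skip
[10] flags=0000 GT?T → r1=0xd5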